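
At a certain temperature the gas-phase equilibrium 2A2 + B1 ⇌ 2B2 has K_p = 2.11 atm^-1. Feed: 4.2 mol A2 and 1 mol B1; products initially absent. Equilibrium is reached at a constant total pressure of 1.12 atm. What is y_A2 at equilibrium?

Take 1 mol B1 as basis and let X be its fractional conversion, so ξ = X.
At extent ξ: n_A2 = 4.2 − 2X; n_B1 = 1 − X; n_B2 = 2X.
Total moles n_T = 5.2 − X.
y_i = n_i/n_T, p_i = y_i·P. K_p = p_B2^2 / (p_A2^2 p_B1).
Setting this equal to 2.11 atm^-1 and taking the physical root (0 < X < 1) gives X = 0.636.
Then n_A2 = 2.93, n_T = 4.56, so y_A2 = 0.642.

y_A2 = 0.642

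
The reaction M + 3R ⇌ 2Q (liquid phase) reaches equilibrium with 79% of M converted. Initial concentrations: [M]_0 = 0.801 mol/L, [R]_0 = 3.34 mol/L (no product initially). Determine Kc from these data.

Kc = 3.18 (mol/L)^-2

Let X = conversion of M.
Concentrations: [M] = 0.801 − 0.801X; [R] = 3.34 − 2.4X; [Q] = 1.6X.
At X = 0.79: [M] = 0.168, [R] = 1.44, [Q] = 1.27.
Kc = [Q]^2 / ([M] [R]^3) = 3.18 (mol/L)^-2.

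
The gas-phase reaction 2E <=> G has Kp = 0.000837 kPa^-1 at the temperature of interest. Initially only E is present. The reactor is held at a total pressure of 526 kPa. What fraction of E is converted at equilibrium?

Basis: 1 mol E initially; let X = conversion of E. Extent ξ = 0.5X.
At extent ξ: n_E = 1 − X; n_G = 0.5X.
Summing: n_T = 1 − 0.5X.
With p_i = (n_i/n_T)P, Kp = p_G / (p_E^2).
Equating to 0.000837 kPa^-1 and solving on 0 < X < 1: X = 0.398.

X = 0.398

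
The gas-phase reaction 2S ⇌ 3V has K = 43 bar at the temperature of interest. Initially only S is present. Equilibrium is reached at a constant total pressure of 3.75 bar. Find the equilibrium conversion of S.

Basis: 1 mol S initially; let X = conversion of S. Extent ξ = 0.5X.
Moles: n_S = 1 − X; n_V = 1.5X.
Total moles n_T = 1 + 0.5X.
Mole fractions y_i = n_i/n_T; K = p_V^3 / (p_S^2) with p_i = y_i·P.
Equating to 43 bar and solving on 0 < X < 1: X = 0.717.

X = 0.717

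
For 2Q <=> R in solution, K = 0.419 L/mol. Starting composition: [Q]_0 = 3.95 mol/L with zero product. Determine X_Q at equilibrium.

Let X = conversion of Q; extent ξ = 3.95X/2 mol/L.
Concentrations: [Q] = 3.95 − 3.95X; [R] = 1.98X.
K = [R] / ([Q]^2).
This equals 0.419 at X = 0.581 (the root in 0 < X < 1).

X = 0.581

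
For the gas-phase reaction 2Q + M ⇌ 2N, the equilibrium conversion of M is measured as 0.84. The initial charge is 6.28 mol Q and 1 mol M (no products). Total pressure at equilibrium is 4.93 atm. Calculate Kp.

Let X = conversion of M (basis 1 mol M); extent of reaction ξ = X.
Mole table: n_Q = 6.28 − 2X; n_M = 1 − X; n_N = 2X.
Summing: n_T = 7.28 − X.
At X = 0.84: n_Q = 4.6, n_M = 0.16, n_N = 1.68, n_T = 6.44.
p_i = (n_i/n_T)·P. Kp = p_N^2 / (p_Q^2 p_M) = 1.09 atm^-1.

Kp = 1.09 atm^-1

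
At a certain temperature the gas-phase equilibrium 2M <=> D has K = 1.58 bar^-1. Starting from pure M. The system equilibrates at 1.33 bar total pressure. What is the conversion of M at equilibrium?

X = 0.674

Take 1 mol M as basis and let X be its fractional conversion, so ξ = 0.5X.
At extent ξ: n_M = 1 − X; n_D = 0.5X.
Total moles n_T = 1 − 0.5X.
With p_i = (n_i/n_T)P, K = p_D / (p_M^2).
This yields a degree-2 equation in X; solving on (0,1), X = 0.674.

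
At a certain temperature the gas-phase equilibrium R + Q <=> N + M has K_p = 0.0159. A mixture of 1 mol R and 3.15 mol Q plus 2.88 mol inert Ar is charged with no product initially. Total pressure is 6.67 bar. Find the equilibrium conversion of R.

Let X = conversion of R (basis 1 mol R); extent of reaction ξ = X.
At extent ξ: n_R = 1 − X; n_Q = 3.15 − X; n_N = X; n_M = X; n_I = 2.88 (inert).
Since Δν = 0, n_T = 7.03 throughout.
With p_i = (n_i/n_T)P, K_p = p_N p_M / (p_R p_Q).
This yields a degree-2 equation in X; solving on (0,1), X = 0.195.

X = 0.195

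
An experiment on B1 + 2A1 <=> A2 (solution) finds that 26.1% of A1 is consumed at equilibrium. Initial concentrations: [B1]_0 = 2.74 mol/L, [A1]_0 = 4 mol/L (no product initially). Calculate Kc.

Kc = 0.0269 (mol/L)^-2

Let X = conversion of A1.
Concentrations: [B1] = 2.74 − 2X; [A1] = 4 − 4X; [A2] = 2X.
At X = 0.261: [B1] = 2.22, [A1] = 2.96, [A2] = 0.522.
Kc = [A2] / ([B1] [A1]^2) = 0.0269 (mol/L)^-2.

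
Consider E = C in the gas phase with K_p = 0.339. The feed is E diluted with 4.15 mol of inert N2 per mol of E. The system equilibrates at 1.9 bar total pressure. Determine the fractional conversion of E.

X = 0.253

Take 1 mol E as basis and let X be its fractional conversion, so ξ = X.
Mole table: n_E = 1 − X; n_C = X; n_I = 4.15 (inert).
n_T stays at 5.15 (no change in mole number).
y_i = n_i/n_T, p_i = y_i·P. K_p = p_C / (p_E).
Substituting and setting equal to 0.339 gives a polynomial in X; the root in (0,1) is X = 0.253.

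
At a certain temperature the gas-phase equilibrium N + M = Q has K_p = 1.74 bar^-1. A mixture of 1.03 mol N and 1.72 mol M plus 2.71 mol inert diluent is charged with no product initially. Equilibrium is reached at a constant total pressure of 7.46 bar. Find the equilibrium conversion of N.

X = 0.728

Take 1.03 mol N as basis and let X be its fractional conversion, so ξ = 1.03X.
Mole table: n_N = 1.03 − 1.03X; n_M = 1.72 − 1.03X; n_Q = 1.03X; n_I = 2.71 (inert).
Summing: n_T = 5.46 − 1.03X.
Mole fractions y_i = n_i/n_T; K_p = p_Q / (p_N p_M) with p_i = y_i·P.
Setting this equal to 1.74 bar^-1 and taking the physical root (0 < X < 1) gives X = 0.728.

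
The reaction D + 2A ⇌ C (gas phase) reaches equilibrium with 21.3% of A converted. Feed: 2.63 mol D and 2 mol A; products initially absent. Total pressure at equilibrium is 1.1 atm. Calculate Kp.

Let X = conversion of A (basis 2 mol A); extent of reaction ξ = X.
At extent ξ: n_D = 2.63 − X; n_A = 2 − 2X; n_C = X.
n_T = Σnᵢ = 4.63 − 2X.
At X = 0.213: n_D = 2.42, n_A = 1.57, n_C = 0.213, n_T = 4.2.
p_i = (n_i/n_T)·P. Kp = p_C / (p_D p_A^2) = 0.52 atm^-2.

Kp = 0.52 atm^-2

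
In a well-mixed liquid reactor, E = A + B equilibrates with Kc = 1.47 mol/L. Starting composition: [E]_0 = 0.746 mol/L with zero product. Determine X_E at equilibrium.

Let X = conversion of E; extent ξ = 0.746·X mol/L.
Concentrations: [E] = 0.746 − 0.746X; [A] = 0.746X; [B] = 0.746X.
Kc = [A] [B] / ([E]).
Equating to 1.47 mol/L: the physical root is X = 0.730.

X = 0.730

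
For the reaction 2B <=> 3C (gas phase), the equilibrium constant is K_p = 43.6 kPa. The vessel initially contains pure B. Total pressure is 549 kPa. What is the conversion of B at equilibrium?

X = 0.247

Let X = conversion of B (basis 1 mol B); extent of reaction ξ = 0.5X.
Species balance: n_B = 1 − X; n_C = 1.5X.
Total moles n_T = 1 + 0.5X.
With p_i = (n_i/n_T)P, K_p = p_C^3 / (p_B^2).
Setting this equal to 43.6 kPa and taking the physical root (0 < X < 1) gives X = 0.247.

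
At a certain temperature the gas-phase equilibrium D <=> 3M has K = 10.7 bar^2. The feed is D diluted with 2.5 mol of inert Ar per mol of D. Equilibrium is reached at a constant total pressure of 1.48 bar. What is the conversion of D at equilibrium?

X = 0.868

Take 1 mol D as basis and let X be its fractional conversion, so ξ = X.
At extent ξ: n_D = 1 − X; n_M = 3X; n_I = 2.5 (inert).
Summing: n_T = 3.5 + 2X.
y_i = n_i/n_T, p_i = y_i·P. K = p_M^3 / (p_D).
Substituting and setting equal to 10.7 bar^2 gives a polynomial in X; the root in (0,1) is X = 0.868.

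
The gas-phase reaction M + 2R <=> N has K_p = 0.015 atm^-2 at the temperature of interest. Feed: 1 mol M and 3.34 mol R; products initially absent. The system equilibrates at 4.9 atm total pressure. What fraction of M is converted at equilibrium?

Basis: 1 mol M initially; let X = conversion of M. Extent ξ = X.
Species balance: n_M = 1 − X; n_R = 3.34 − 2X; n_N = X.
n_T = Σnᵢ = 4.34 − 2X.
Mole fractions y_i = n_i/n_T; K_p = p_N / (p_M p_R^2) with p_i = y_i·P.
Equating to 0.015 atm^-2 and solving on 0 < X < 1: X = 0.169.

X = 0.169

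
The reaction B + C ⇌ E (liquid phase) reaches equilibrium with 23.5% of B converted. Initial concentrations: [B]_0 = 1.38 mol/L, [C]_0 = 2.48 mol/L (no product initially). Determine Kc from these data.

Kc = 0.143 L/mol

Let X = conversion of B.
Concentrations: [B] = 1.38 − 1.38X; [C] = 2.48 − 1.38X; [E] = 1.38X.
At X = 0.235: [B] = 1.06, [C] = 2.16, [E] = 0.324.
Kc = [E] / ([B] [C]) = 0.143 L/mol.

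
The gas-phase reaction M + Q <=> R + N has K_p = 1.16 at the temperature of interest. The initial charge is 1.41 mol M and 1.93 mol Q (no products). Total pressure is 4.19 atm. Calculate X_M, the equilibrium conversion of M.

Take 1.41 mol M as basis and let X be its fractional conversion, so ξ = 1.41X.
At extent ξ: n_M = 1.41 − 1.41X; n_Q = 1.93 − 1.41X; n_R = 1.41X; n_N = 1.41X.
n_T stays at 3.34 (no change in mole number).
Mole fractions y_i = n_i/n_T; K_p = p_R p_N / (p_M p_Q) with p_i = y_i·P.
Equating to 1.16 and solving on 0 < X < 1: X = 0.599.

X = 0.599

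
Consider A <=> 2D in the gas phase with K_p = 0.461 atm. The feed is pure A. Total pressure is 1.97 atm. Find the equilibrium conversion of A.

Basis: 1 mol A initially; let X = conversion of A. Extent ξ = X.
At extent ξ: n_A = 1 − X; n_D = 2X.
Summing: n_T = 1 + X.
With p_i = (n_i/n_T)P, K_p = p_D^2 / (p_A).
This yields a degree-2 equation in X; solving on (0,1), X = 0.235.

X = 0.235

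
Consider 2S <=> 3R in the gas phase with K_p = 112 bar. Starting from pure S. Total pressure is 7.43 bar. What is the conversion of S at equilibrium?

X = 0.742

Take 1 mol S as basis and let X be its fractional conversion, so ξ = 0.5X.
Mole table: n_S = 1 − X; n_R = 1.5X.
n_T = Σnᵢ = 1 + 0.5X.
y_i = n_i/n_T, p_i = y_i·P. K_p = p_R^3 / (p_S^2).
Equating to 112 bar and solving on 0 < X < 1: X = 0.742.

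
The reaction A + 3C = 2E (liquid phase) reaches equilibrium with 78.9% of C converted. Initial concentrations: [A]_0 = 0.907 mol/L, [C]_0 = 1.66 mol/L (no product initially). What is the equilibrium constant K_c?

Let X = conversion of C.
Concentrations: [A] = 0.907 − 0.553X; [C] = 1.66 − 1.66X; [E] = 1.11X.
At X = 0.789: [A] = 0.47, [C] = 0.35, [E] = 0.873.
K_c = [E]^2 / ([A] [C]^3) = 37.7 (mol/L)^-2.

K_c = 37.7 (mol/L)^-2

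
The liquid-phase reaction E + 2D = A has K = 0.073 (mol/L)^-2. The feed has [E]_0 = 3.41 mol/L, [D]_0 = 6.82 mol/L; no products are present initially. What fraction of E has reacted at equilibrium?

X = 0.479

Let X = conversion of E; extent ξ = 3.41·X mol/L.
Concentrations: [E] = 3.41 − 3.41X; [D] = 6.82 − 6.82X; [A] = 3.41X.
K = [A] / ([E] [D]^2).
Solving K = 0.073 for X ∈ (0,1): X = 0.479.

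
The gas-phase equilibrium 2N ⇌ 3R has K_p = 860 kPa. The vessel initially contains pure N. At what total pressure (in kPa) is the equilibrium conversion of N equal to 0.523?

Let X = conversion of N (basis 1 mol N); extent of reaction ξ = 0.5X.
Mole table: n_N = 1 − X; n_R = 1.5X.
n_T = Σnᵢ = 1 + 0.5X.
K_p = p_R^3 / (p_N^2) with p_i = (n_i/n_T)·P.
At X = 0.523: the mole-fraction product g(X) = Π y_i^ν_i = 1.682. Since K_p = g(X)·P^{1}, P = (K_p/g)^(1/1) = (860/1.682)^(1/1) = 511 kPa.

P = 511 kPa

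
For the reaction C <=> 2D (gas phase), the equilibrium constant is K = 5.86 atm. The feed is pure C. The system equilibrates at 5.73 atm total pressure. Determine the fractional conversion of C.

X = 0.451

Take 1 mol C as basis and let X be its fractional conversion, so ξ = X.
At extent ξ: n_C = 1 − X; n_D = 2X.
Total moles n_T = 1 + X.
y_i = n_i/n_T, p_i = y_i·P. K = p_D^2 / (p_C).
Setting this equal to 5.86 atm and taking the physical root (0 < X < 1) gives X = 0.451.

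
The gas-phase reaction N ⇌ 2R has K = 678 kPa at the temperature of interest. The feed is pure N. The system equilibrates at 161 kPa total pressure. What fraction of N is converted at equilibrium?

Basis: 1 mol N initially; let X = conversion of N. Extent ξ = X.
Species balance: n_N = 1 − X; n_R = 2X.
Total moles n_T = 1 + X.
y_i = n_i/n_T, p_i = y_i·P. K = p_R^2 / (p_N).
Equating to 678 kPa and solving on 0 < X < 1: X = 0.716.

X = 0.716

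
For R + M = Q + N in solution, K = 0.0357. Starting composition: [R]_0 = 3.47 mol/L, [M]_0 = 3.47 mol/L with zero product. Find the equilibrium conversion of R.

X = 0.159

Let X = conversion of R; extent ξ = 3.47·X mol/L.
Concentrations: [R] = 3.47 − 3.47X; [M] = 3.47 − 3.47X; [Q] = 3.47X; [N] = 3.47X.
K = [Q] [N] / ([R] [M]).
This equals 0.0357 at X = 0.159 (the root in 0 < X < 1).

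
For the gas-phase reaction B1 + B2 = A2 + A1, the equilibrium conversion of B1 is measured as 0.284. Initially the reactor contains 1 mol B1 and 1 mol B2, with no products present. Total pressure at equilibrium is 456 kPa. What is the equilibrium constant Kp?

Kp = 0.157

Let X = conversion of B1 (basis 1 mol B1); extent of reaction ξ = X.
Moles: n_B1 = 1 − X; n_B2 = 1 − X; n_A2 = X; n_A1 = X.
n_T stays at 2 (no change in mole number).
At X = 0.284: n_B1 = 0.716, n_B2 = 0.716, n_A2 = 0.284, n_A1 = 0.284, n_T = 2.
p_i = (n_i/n_T)·P. Kp = p_A2 p_A1 / (p_B1 p_B2) = 0.157.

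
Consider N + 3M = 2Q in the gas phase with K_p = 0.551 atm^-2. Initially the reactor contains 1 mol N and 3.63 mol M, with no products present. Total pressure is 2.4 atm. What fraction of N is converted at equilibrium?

Take 1 mol N as basis and let X be its fractional conversion, so ξ = X.
Mole table: n_N = 1 − X; n_M = 3.63 − 3X; n_Q = 2X.
Total moles n_T = 4.63 − 2X.
y_i = n_i/n_T, p_i = y_i·P. K_p = p_Q^2 / (p_N p_M^3).
Setting this equal to 0.551 atm^-2 and taking the physical root (0 < X < 1) gives X = 0.517.

X = 0.517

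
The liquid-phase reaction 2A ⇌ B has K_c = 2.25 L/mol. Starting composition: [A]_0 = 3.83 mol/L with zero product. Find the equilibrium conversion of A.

X = 0.786

Let X = conversion of A; extent ξ = 3.83X/2 mol/L.
Concentrations: [A] = 3.83 − 3.83X; [B] = 1.92X.
K_c = [B] / ([A]^2).
Solving K_c = 2.25 for X ∈ (0,1): X = 0.786.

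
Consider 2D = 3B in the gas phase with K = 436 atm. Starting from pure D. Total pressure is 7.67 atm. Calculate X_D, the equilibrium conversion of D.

X = 0.842

Take 1 mol D as basis and let X be its fractional conversion, so ξ = 0.5X.
Moles: n_D = 1 − X; n_B = 1.5X.
Total moles n_T = 1 + 0.5X.
With p_i = (n_i/n_T)P, K = p_B^3 / (p_D^2).
Substituting and setting equal to 436 atm gives a polynomial in X; the root in (0,1) is X = 0.842.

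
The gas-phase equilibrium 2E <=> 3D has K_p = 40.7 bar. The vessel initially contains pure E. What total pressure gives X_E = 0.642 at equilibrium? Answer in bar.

Take 1 mol E as basis and let X be its fractional conversion, so ξ = 0.5X.
Mole table: n_E = 1 − X; n_D = 1.5X.
n_T = Σnᵢ = 1 + 0.5X.
K_p = p_D^3 / (p_E^2) with p_i = (n_i/n_T)·P.
At X = 0.642: the mole-fraction product g(X) = Π y_i^ν_i = 5.275. Since K_p = g(X)·P^{1}, P = (K_p/g)^(1/1) = (40.7/5.275)^(1/1) = 7.72 bar.

P = 7.72 bar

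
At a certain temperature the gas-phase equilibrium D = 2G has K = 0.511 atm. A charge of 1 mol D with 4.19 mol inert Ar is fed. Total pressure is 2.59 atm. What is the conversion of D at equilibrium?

X = 0.405

Let X = conversion of D (basis 1 mol D); extent of reaction ξ = X.
Species balance: n_D = 1 − X; n_G = 2X; n_I = 4.19 (inert).
n_T = Σnᵢ = 5.19 + X.
Mole fractions y_i = n_i/n_T; K = p_G^2 / (p_D) with p_i = y_i·P.
Substituting and setting equal to 0.511 atm gives a polynomial in X; the root in (0,1) is X = 0.405.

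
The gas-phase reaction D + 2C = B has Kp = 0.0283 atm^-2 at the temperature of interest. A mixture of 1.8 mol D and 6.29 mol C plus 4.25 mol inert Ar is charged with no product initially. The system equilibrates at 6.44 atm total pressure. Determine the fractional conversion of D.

Basis: 1.8 mol D initially; let X = conversion of D. Extent ξ = 1.8X.
Moles: n_D = 1.8 − 1.8X; n_C = 6.29 − 3.6X; n_B = 1.8X; n_I = 4.25 (inert).
Total moles n_T = 12.3 − 3.6X.
With p_i = (n_i/n_T)P, Kp = p_B / (p_D p_C^2).
Setting this equal to 0.0283 atm^-2 and taking the physical root (0 < X < 1) gives X = 0.211.

X = 0.211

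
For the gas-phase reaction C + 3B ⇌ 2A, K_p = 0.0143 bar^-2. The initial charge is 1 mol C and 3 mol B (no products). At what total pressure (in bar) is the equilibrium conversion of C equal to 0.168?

P = 2.86 bar

Let X = conversion of C (basis 1 mol C); extent of reaction ξ = X.
At extent ξ: n_C = 1 − X; n_B = 3 − 3X; n_A = 2X.
Total moles n_T = 4 − 2X.
K_p = p_A^2 / (p_C p_B^3) with p_i = (n_i/n_T)·P.
At X = 0.168: the mole-fraction product g(X) = Π y_i^ν_i = 0.1171. Since K_p = g(X)·P^{-2}, P = (g/K_p)^(1/2) = (0.1171/0.0143)^(1/2) = 2.86 bar.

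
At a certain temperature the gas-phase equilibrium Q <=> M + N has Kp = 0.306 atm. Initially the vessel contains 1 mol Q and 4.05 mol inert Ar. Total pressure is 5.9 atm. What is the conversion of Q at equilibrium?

Take 1 mol Q as basis and let X be its fractional conversion, so ξ = X.
Moles: n_Q = 1 − X; n_M = X; n_N = X; n_I = 4.05 (inert).
Total moles n_T = 5.05 + X.
Mole fractions y_i = n_i/n_T; Kp = p_M p_N / (p_Q) with p_i = y_i·P.
Setting this equal to 0.306 atm and taking the physical root (0 < X < 1) gives X = 0.409.

X = 0.409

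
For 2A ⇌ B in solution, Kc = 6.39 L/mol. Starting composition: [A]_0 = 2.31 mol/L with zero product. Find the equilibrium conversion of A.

X = 0.832

Let X = conversion of A; extent ξ = 2.31X/2 mol/L.
Concentrations: [A] = 2.31 − 2.31X; [B] = 1.16X.
Kc = [B] / ([A]^2).
Solving Kc = 6.39 for X ∈ (0,1): X = 0.832.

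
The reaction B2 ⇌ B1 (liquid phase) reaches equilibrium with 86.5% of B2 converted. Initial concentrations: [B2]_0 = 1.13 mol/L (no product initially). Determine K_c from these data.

Let X = conversion of B2.
Concentrations: [B2] = 1.13 − 1.13X; [B1] = 1.13X.
At X = 0.865: [B2] = 0.153, [B1] = 0.977.
K_c = [B1] / ([B2]) = 6.41.

K_c = 6.41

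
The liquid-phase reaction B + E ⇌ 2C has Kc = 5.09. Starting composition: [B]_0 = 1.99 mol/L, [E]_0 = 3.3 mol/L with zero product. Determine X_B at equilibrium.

Let X = conversion of B; extent ξ = 1.99·X mol/L.
Concentrations: [B] = 1.99 − 1.99X; [E] = 3.3 − 1.99X; [C] = 3.98X.
Kc = [C]^2 / ([B] [E]).
This equals 5.09 at X = 0.659 (the root in 0 < X < 1).

X = 0.659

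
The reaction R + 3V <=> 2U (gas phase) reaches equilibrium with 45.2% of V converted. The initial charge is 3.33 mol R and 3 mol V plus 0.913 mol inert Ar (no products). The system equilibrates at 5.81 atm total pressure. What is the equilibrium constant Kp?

Kp = 0.0761 atm^-2

Let X = conversion of V (basis 3 mol V); extent of reaction ξ = X.
Moles: n_R = 3.33 − X; n_V = 3 − 3X; n_U = 2X; n_I = 0.913 (inert).
Total moles n_T = 7.24 − 2X.
At X = 0.452: n_R = 2.88, n_V = 1.64, n_U = 0.904, n_T = 6.34.
p_i = (n_i/n_T)·P. Kp = p_U^2 / (p_R p_V^3) = 0.0761 atm^-2.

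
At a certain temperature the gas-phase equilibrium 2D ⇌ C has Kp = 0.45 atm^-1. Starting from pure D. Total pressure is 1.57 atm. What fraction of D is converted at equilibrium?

Basis: 1 mol D initially; let X = conversion of D. Extent ξ = 0.5X.
Species balance: n_D = 1 − X; n_C = 0.5X.
Total moles n_T = 1 − 0.5X.
Mole fractions y_i = n_i/n_T; Kp = p_C / (p_D^2) with p_i = y_i·P.
This yields a degree-2 equation in X; solving on (0,1), X = 0.489.

X = 0.489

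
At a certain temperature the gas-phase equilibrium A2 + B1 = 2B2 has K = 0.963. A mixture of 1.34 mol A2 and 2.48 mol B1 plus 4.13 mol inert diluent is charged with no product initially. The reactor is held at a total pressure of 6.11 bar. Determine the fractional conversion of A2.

X = 0.437

Basis: 1.34 mol A2 initially; let X = conversion of A2. Extent ξ = 1.34X.
Moles: n_A2 = 1.34 − 1.34X; n_B1 = 2.48 − 1.34X; n_B2 = 2.68X; n_I = 4.13 (inert).
Total moles n_T = 7.95 (Δν = 0, constant).
With p_i = (n_i/n_T)P, K = p_B2^2 / (p_A2 p_B1).
Equating to 0.963 and solving on 0 < X < 1: X = 0.437.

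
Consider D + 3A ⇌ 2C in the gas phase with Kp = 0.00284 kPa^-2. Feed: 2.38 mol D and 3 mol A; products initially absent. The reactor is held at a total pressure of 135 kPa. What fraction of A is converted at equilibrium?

Basis: 3 mol A initially; let X = conversion of A. Extent ξ = X.
Moles: n_D = 2.38 − X; n_A = 3 − 3X; n_C = 2X.
n_T = Σnᵢ = 5.38 − 2X.
y_i = n_i/n_T, p_i = y_i·P. Kp = p_C^2 / (p_D p_A^3).
Substituting and setting equal to 0.00284 kPa^-2 gives a polynomial in X; the root in (0,1) is X = 0.753.

X = 0.753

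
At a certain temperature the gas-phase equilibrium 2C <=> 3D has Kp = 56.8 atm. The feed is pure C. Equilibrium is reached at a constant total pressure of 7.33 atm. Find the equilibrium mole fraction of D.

y_D = 0.761

Take 1 mol C as basis and let X be its fractional conversion, so ξ = 0.5X.
At extent ξ: n_C = 1 − X; n_D = 1.5X.
Summing: n_T = 1 + 0.5X.
y_i = n_i/n_T, p_i = y_i·P. Kp = p_D^3 / (p_C^2).
Equating to 56.8 atm and solving on 0 < X < 1: X = 0.680.
Then n_D = 1.02, n_T = 1.34, so y_D = 0.761.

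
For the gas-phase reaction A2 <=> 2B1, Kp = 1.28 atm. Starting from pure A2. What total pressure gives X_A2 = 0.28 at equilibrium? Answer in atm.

Let X = conversion of A2 (basis 1 mol A2); extent of reaction ξ = X.
Mole table: n_A2 = 1 − X; n_B1 = 2X.
Total moles n_T = 1 + X.
Kp = p_B1^2 / (p_A2) with p_i = (n_i/n_T)·P.
At X = 0.28: the mole-fraction product g(X) = Π y_i^ν_i = 0.3403. Since Kp = g(X)·P^{1}, P = (Kp/g)^(1/1) = (1.28/0.3403)^(1/1) = 3.76 atm.

P = 3.76 atm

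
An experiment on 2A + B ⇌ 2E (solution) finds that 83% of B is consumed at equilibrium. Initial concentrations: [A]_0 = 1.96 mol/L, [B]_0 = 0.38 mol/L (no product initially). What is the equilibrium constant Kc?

Let X = conversion of B.
Concentrations: [A] = 1.96 − 0.76X; [B] = 0.38 − 0.38X; [E] = 0.76X.
At X = 0.83: [A] = 1.33, [B] = 0.0646, [E] = 0.631.
Kc = [E]^2 / ([A]^2 [B]) = 3.49 L/mol.

Kc = 3.49 L/mol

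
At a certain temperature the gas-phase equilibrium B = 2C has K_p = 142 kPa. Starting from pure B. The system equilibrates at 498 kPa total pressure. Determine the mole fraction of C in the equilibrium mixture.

y_C = 0.410

Basis: 1 mol B initially; let X = conversion of B. Extent ξ = X.
At extent ξ: n_B = 1 − X; n_C = 2X.
Summing: n_T = 1 + X.
Mole fractions y_i = n_i/n_T; K_p = p_C^2 / (p_B) with p_i = y_i·P.
Equating to 142 kPa and solving on 0 < X < 1: X = 0.258.
Then n_C = 0.516, n_T = 1.26, so y_C = 0.410.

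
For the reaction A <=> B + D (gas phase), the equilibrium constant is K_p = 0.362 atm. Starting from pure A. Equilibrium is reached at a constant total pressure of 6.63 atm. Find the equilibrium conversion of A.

Let X = conversion of A (basis 1 mol A); extent of reaction ξ = X.
At extent ξ: n_A = 1 − X; n_B = X; n_D = X.
Summing: n_T = 1 + X.
Mole fractions y_i = n_i/n_T; K_p = p_B p_D / (p_A) with p_i = y_i·P.
Setting this equal to 0.362 atm and taking the physical root (0 < X < 1) gives X = 0.228.

X = 0.228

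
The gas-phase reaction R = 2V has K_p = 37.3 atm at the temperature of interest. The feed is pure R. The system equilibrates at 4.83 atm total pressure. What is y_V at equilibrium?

Take 1 mol R as basis and let X be its fractional conversion, so ξ = X.
Mole table: n_R = 1 − X; n_V = 2X.
n_T = Σnᵢ = 1 + X.
y_i = n_i/n_T, p_i = y_i·P. K_p = p_V^2 / (p_R).
This yields a degree-2 equation in X; solving on (0,1), X = 0.812.
Then n_V = 1.62, n_T = 1.81, so y_V = 0.896.

y_V = 0.896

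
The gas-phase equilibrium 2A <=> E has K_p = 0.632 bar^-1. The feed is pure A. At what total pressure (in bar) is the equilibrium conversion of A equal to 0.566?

P = 1.7 bar

Basis: 1 mol A initially; let X = conversion of A. Extent ξ = 0.5X.
Moles: n_A = 1 − X; n_E = 0.5X.
Summing: n_T = 1 − 0.5X.
K_p = p_E / (p_A^2) with p_i = (n_i/n_T)·P.
At X = 0.566: the mole-fraction product g(X) = Π y_i^ν_i = 1.077. Since K_p = g(X)·P^{-1}, P = (g/K_p)^(1/1) = (1.077/0.632)^(1/1) = 1.7 bar.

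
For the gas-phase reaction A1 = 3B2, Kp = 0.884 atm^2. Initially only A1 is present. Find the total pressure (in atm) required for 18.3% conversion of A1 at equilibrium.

Take 1 mol A1 as basis and let X be its fractional conversion, so ξ = X.
Moles: n_A1 = 1 − X; n_B2 = 3X.
Total moles n_T = 1 + 2X.
Kp = p_B2^3 / (p_A1) with p_i = (n_i/n_T)·P.
At X = 0.183: the mole-fraction product g(X) = Π y_i^ν_i = 0.1085. Since Kp = g(X)·P^{2}, P = (Kp/g)^(1/2) = (0.884/0.1085)^(1/2) = 2.85 atm.

P = 2.85 atm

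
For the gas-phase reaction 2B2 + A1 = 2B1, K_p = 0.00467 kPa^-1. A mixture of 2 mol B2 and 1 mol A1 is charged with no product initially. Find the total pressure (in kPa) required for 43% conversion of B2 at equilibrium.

Let X = conversion of B2 (basis 2 mol B2); extent of reaction ξ = X.
Mole table: n_B2 = 2 − 2X; n_A1 = 1 − X; n_B1 = 2X.
Total moles n_T = 3 − X.
K_p = p_B1^2 / (p_B2^2 p_A1) with p_i = (n_i/n_T)·P.
At X = 0.43: the mole-fraction product g(X) = Π y_i^ν_i = 2.566. Since K_p = g(X)·P^{-1}, P = (g/K_p)^(1/1) = (2.566/0.00467)^(1/1) = 549 kPa.

P = 549 kPa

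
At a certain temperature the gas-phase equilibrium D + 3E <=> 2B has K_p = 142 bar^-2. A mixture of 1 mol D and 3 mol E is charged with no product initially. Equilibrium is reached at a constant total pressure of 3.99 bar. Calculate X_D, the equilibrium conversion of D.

X = 0.874

Basis: 1 mol D initially; let X = conversion of D. Extent ξ = X.
Moles: n_D = 1 − X; n_E = 3 − 3X; n_B = 2X.
Summing: n_T = 4 − 2X.
y_i = n_i/n_T, p_i = y_i·P. K_p = p_B^2 / (p_D p_E^3).
This yields a degree-4 equation in X; solving on (0,1), X = 0.874.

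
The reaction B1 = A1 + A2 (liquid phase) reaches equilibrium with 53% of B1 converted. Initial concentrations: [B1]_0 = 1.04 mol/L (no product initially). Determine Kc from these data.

Kc = 0.622 mol/L

Let X = conversion of B1.
Concentrations: [B1] = 1.04 − 1.04X; [A1] = 1.04X; [A2] = 1.04X.
At X = 0.53: [B1] = 0.489, [A1] = 0.551, [A2] = 0.551.
Kc = [A1] [A2] / ([B1]) = 0.622 mol/L.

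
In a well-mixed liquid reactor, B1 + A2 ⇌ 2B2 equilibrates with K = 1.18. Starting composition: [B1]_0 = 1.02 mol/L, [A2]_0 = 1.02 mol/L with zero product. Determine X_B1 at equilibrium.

Let X = conversion of B1; extent ξ = 1.02·X mol/L.
Concentrations: [B1] = 1.02 − 1.02X; [A2] = 1.02 − 1.02X; [B2] = 2.04X.
K = [B2]^2 / ([B1] [A2]).
Equating to 1.18: the physical root is X = 0.352.

X = 0.352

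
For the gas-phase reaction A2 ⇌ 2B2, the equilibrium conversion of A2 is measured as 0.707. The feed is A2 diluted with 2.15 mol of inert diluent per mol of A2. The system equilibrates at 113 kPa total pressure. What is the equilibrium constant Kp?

Kp = 200 kPa

Take 1 mol A2 as basis and let X be its fractional conversion, so ξ = X.
Moles: n_A2 = 1 − X; n_B2 = 2X; n_I = 2.15 (inert).
Summing: n_T = 3.15 + X.
At X = 0.707: n_A2 = 0.293, n_B2 = 1.41, n_T = 3.86.
p_i = (n_i/n_T)·P. Kp = p_B2^2 / (p_A2) = 200 kPa.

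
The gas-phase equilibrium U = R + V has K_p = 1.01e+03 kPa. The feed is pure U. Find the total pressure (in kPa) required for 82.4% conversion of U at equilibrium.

Let X = conversion of U (basis 1 mol U); extent of reaction ξ = X.
Mole table: n_U = 1 − X; n_R = X; n_V = X.
Summing: n_T = 1 + X.
K_p = p_R p_V / (p_U) with p_i = (n_i/n_T)·P.
At X = 0.824: the mole-fraction product g(X) = Π y_i^ν_i = 2.115. Since K_p = g(X)·P^{1}, P = (K_p/g)^(1/1) = (1.01e+03/2.115)^(1/1) = 478 kPa.

P = 478 kPa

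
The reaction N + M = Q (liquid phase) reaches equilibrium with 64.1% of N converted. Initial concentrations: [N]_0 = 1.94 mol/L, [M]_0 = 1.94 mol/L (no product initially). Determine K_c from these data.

Let X = conversion of N.
Concentrations: [N] = 1.94 − 1.94X; [M] = 1.94 − 1.94X; [Q] = 1.94X.
At X = 0.641: [N] = 0.696, [M] = 0.696, [Q] = 1.24.
K_c = [Q] / ([N] [M]) = 2.56 L/mol.

K_c = 2.56 L/mol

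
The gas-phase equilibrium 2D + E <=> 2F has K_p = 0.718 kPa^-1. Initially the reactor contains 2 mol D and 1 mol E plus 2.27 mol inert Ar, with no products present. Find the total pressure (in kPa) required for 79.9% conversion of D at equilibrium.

P = 490 kPa

Let X = conversion of D (basis 2 mol D); extent of reaction ξ = X.
At extent ξ: n_D = 2 − 2X; n_E = 1 − X; n_F = 2X; n_I = 2.27 (inert).
Total moles n_T = 5.27 − X.
K_p = p_F^2 / (p_D^2 p_E) with p_i = (n_i/n_T)·P.
At X = 0.799: the mole-fraction product g(X) = Π y_i^ν_i = 351.5. Since K_p = g(X)·P^{-1}, P = (g/K_p)^(1/1) = (351.5/0.718)^(1/1) = 490 kPa.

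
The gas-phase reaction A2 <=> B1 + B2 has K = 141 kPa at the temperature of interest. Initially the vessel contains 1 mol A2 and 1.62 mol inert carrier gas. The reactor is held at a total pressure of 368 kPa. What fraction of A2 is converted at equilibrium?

Take 1 mol A2 as basis and let X be its fractional conversion, so ξ = X.
Species balance: n_A2 = 1 − X; n_B1 = X; n_B2 = X; n_I = 1.62 (inert).
Summing: n_T = 2.62 + X.
y_i = n_i/n_T, p_i = y_i·P. K = p_B1 p_B2 / (p_A2).
Setting this equal to 141 kPa and taking the physical root (0 < X < 1) gives X = 0.657.

X = 0.657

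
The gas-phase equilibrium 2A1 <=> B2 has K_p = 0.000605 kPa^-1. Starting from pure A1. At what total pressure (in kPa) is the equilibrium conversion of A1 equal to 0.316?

Take 1 mol A1 as basis and let X be its fractional conversion, so ξ = 0.5X.
Mole table: n_A1 = 1 − X; n_B2 = 0.5X.
Summing: n_T = 1 − 0.5X.
K_p = p_B2 / (p_A1^2) with p_i = (n_i/n_T)·P.
At X = 0.316: the mole-fraction product g(X) = Π y_i^ν_i = 0.2844. Since K_p = g(X)·P^{-1}, P = (g/K_p)^(1/1) = (0.2844/0.000605)^(1/1) = 470 kPa.

P = 470 kPa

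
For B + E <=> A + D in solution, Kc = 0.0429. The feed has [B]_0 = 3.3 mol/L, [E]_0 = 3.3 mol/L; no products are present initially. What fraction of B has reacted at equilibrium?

Let X = conversion of B; extent ξ = 3.3·X mol/L.
Concentrations: [B] = 3.3 − 3.3X; [E] = 3.3 − 3.3X; [A] = 3.3X; [D] = 3.3X.
Kc = [A] [D] / ([B] [E]).
Solving Kc = 0.0429 for X ∈ (0,1): X = 0.172.

X = 0.172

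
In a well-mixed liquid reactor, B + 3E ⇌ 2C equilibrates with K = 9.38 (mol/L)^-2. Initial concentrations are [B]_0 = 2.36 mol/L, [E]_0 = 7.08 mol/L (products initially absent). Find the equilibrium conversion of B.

Let X = conversion of B; extent ξ = 2.36·X mol/L.
Concentrations: [B] = 2.36 − 2.36X; [E] = 7.08 − 7.08X; [C] = 4.72X.
K = [C]^2 / ([B] [E]^3).
This equals 9.38 at X = 0.794 (the root in 0 < X < 1).

X = 0.794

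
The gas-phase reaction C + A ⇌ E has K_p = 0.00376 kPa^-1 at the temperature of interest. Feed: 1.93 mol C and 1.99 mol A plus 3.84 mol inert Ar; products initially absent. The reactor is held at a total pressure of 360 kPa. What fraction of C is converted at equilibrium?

X = 0.224

Basis: 1.93 mol C initially; let X = conversion of C. Extent ξ = 1.93X.
At extent ξ: n_C = 1.93 − 1.93X; n_A = 1.99 − 1.93X; n_E = 1.93X; n_I = 3.84 (inert).
Summing: n_T = 7.76 − 1.93X.
With p_i = (n_i/n_T)P, K_p = p_E / (p_C p_A).
This yields a degree-2 equation in X; solving on (0,1), X = 0.224.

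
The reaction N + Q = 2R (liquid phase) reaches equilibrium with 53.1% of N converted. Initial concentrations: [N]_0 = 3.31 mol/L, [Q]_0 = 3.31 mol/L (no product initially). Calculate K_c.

Let X = conversion of N.
Concentrations: [N] = 3.31 − 3.31X; [Q] = 3.31 − 3.31X; [R] = 6.62X.
At X = 0.531: [N] = 1.55, [Q] = 1.55, [R] = 3.52.
K_c = [R]^2 / ([N] [Q]) = 5.13.

K_c = 5.13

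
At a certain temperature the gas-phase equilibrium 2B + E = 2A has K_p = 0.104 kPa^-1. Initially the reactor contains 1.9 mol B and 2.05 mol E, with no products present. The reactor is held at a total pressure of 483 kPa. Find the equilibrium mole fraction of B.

y_B = 0.109

Basis: 1.9 mol B initially; let X = conversion of B. Extent ξ = 0.95X.
Species balance: n_B = 1.9 − 1.9X; n_E = 2.05 − 0.95X; n_A = 1.9X.
n_T = Σnᵢ = 3.95 − 0.95X.
Mole fractions y_i = n_i/n_T; K_p = p_A^2 / (p_B^2 p_E) with p_i = y_i·P.
This yields a degree-3 equation in X; solving on (0,1), X = 0.818.
Then n_B = 0.346, n_T = 3.17, so y_B = 0.109.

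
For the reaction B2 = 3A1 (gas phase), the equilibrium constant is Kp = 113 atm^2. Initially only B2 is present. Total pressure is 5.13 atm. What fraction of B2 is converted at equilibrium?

Let X = conversion of B2 (basis 1 mol B2); extent of reaction ξ = X.
Moles: n_B2 = 1 − X; n_A1 = 3X.
Summing: n_T = 1 + 2X.
y_i = n_i/n_T, p_i = y_i·P. Kp = p_A1^3 / (p_B2).
This yields a degree-3 equation in X; solving on (0,1), X = 0.662.

X = 0.662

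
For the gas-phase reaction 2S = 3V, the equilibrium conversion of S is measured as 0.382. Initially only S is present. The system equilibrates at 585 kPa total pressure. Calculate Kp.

Take 1 mol S as basis and let X be its fractional conversion, so ξ = 0.5X.
Mole table: n_S = 1 − X; n_V = 1.5X.
Summing: n_T = 1 + 0.5X.
At X = 0.382: n_S = 0.618, n_V = 0.573, n_T = 1.19.
p_i = (n_i/n_T)·P. Kp = p_V^3 / (p_S^2) = 242 kPa.

Kp = 242 kPa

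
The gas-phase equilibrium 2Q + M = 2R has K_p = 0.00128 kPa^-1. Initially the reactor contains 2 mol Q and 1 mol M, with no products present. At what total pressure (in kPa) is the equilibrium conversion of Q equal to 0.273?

Let X = conversion of Q (basis 2 mol Q); extent of reaction ξ = X.
Mole table: n_Q = 2 − 2X; n_M = 1 − X; n_R = 2X.
n_T = Σnᵢ = 3 − X.
K_p = p_R^2 / (p_Q^2 p_M) with p_i = (n_i/n_T)·P.
At X = 0.273: the mole-fraction product g(X) = Π y_i^ν_i = 0.5289. Since K_p = g(X)·P^{-1}, P = (g/K_p)^(1/1) = (0.5289/0.00128)^(1/1) = 413 kPa.

P = 413 kPa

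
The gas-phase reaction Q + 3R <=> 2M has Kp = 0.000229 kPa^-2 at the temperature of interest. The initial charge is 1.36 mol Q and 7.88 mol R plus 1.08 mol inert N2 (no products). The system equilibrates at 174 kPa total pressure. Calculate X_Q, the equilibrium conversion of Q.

Take 1.36 mol Q as basis and let X be its fractional conversion, so ξ = 1.36X.
Mole table: n_Q = 1.36 − 1.36X; n_R = 7.88 − 4.08X; n_M = 2.72X; n_I = 1.08 (inert).
Summing: n_T = 10.3 − 2.72X.
y_i = n_i/n_T, p_i = y_i·P. Kp = p_M^2 / (p_Q p_R^3).
Setting this equal to 0.000229 kPa^-2 and taking the physical root (0 < X < 1) gives X = 0.741.

X = 0.741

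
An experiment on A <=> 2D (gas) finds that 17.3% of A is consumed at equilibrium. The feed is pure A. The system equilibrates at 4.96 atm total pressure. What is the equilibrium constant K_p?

K_p = 0.612 atm

Basis: 1 mol A initially; let X = conversion of A. Extent ξ = X.
Mole table: n_A = 1 − X; n_D = 2X.
Summing: n_T = 1 + X.
At X = 0.173: n_A = 0.827, n_D = 0.346, n_T = 1.17.
p_i = (n_i/n_T)·P. K_p = p_D^2 / (p_A) = 0.612 atm.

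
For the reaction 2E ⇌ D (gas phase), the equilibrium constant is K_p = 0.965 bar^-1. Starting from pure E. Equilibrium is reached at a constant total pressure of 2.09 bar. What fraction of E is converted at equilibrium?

X = 0.668

Basis: 1 mol E initially; let X = conversion of E. Extent ξ = 0.5X.
Species balance: n_E = 1 − X; n_D = 0.5X.
Summing: n_T = 1 − 0.5X.
With p_i = (n_i/n_T)P, K_p = p_D / (p_E^2).
This yields a degree-2 equation in X; solving on (0,1), X = 0.668.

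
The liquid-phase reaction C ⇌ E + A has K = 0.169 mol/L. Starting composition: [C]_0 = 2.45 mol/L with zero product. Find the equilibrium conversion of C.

Let X = conversion of C; extent ξ = 2.45·X mol/L.
Concentrations: [C] = 2.45 − 2.45X; [E] = 2.45X; [A] = 2.45X.
K = [E] [A] / ([C]).
This equals 0.169 at X = 0.230 (the root in 0 < X < 1).

X = 0.230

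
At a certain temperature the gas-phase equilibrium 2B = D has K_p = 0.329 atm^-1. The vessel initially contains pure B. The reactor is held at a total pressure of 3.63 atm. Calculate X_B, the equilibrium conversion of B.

Let X = conversion of B (basis 1 mol B); extent of reaction ξ = 0.5X.
Species balance: n_B = 1 − X; n_D = 0.5X.
n_T = Σnᵢ = 1 − 0.5X.
With p_i = (n_i/n_T)P, K_p = p_D / (p_B^2).
This yields a degree-2 equation in X; solving on (0,1), X = 0.584.

X = 0.584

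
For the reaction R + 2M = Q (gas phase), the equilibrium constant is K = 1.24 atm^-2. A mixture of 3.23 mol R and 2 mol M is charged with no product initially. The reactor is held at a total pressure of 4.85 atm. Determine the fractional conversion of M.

Let X = conversion of M (basis 2 mol M); extent of reaction ξ = X.
Species balance: n_R = 3.23 − X; n_M = 2 − 2X; n_Q = X.
Total moles n_T = 5.23 − 2X.
Mole fractions y_i = n_i/n_T; K = p_Q / (p_R p_M^2) with p_i = y_i·P.
Setting this equal to 1.24 atm^-2 and taking the physical root (0 < X < 1) gives X = 0.807.

X = 0.807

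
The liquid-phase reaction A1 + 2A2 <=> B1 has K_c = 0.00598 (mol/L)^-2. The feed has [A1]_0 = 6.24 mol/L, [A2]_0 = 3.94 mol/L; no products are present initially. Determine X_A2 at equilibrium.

Let X = conversion of A2; extent ξ = 3.94X/2 mol/L.
Concentrations: [A1] = 6.24 − 1.97X; [A2] = 3.94 − 3.94X; [B1] = 1.97X.
K_c = [B1] / ([A1] [A2]^2).
Setting equal to 0.00598 and solving for X on (0,1) gives X = 0.184.

X = 0.184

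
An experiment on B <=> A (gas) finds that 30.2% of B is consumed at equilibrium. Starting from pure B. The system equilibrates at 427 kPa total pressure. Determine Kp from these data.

Let X = conversion of B (basis 1 mol B); extent of reaction ξ = X.
Moles: n_B = 1 − X; n_A = X.
Since Δν = 0, n_T = 1 throughout.
At X = 0.302: n_B = 0.698, n_A = 0.302, n_T = 1.
p_i = (n_i/n_T)·P. Kp = p_A / (p_B) = 0.433.

Kp = 0.433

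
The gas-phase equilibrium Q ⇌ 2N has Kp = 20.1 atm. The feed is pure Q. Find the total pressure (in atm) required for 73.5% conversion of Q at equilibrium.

Basis: 1 mol Q initially; let X = conversion of Q. Extent ξ = X.
Moles: n_Q = 1 − X; n_N = 2X.
Summing: n_T = 1 + X.
Kp = p_N^2 / (p_Q) with p_i = (n_i/n_T)·P.
At X = 0.735: the mole-fraction product g(X) = Π y_i^ν_i = 4.7. Since Kp = g(X)·P^{1}, P = (Kp/g)^(1/1) = (20.1/4.7)^(1/1) = 4.28 atm.

P = 4.28 atm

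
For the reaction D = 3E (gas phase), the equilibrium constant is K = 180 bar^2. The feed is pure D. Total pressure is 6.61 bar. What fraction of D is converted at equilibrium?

X = 0.655

Let X = conversion of D (basis 1 mol D); extent of reaction ξ = X.
Mole table: n_D = 1 − X; n_E = 3X.
n_T = Σnᵢ = 1 + 2X.
y_i = n_i/n_T, p_i = y_i·P. K = p_E^3 / (p_D).
Substituting and setting equal to 180 bar^2 gives a polynomial in X; the root in (0,1) is X = 0.655.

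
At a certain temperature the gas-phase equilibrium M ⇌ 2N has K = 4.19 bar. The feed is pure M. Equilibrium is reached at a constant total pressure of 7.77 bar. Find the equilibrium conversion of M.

Basis: 1 mol M initially; let X = conversion of M. Extent ξ = X.
Species balance: n_M = 1 − X; n_N = 2X.
Summing: n_T = 1 + X.
With p_i = (n_i/n_T)P, K = p_N^2 / (p_M).
Substituting and setting equal to 4.19 bar gives a polynomial in X; the root in (0,1) is X = 0.345.

X = 0.345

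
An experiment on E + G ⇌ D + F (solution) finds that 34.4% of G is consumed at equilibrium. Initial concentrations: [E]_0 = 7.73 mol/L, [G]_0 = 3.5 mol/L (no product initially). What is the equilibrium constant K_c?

K_c = 0.0967

Let X = conversion of G.
Concentrations: [E] = 7.73 − 3.5X; [G] = 3.5 − 3.5X; [D] = 3.5X; [F] = 3.5X.
At X = 0.344: [E] = 6.53, [G] = 2.3, [D] = 1.2, [F] = 1.2.
K_c = [D] [F] / ([E] [G]) = 0.0967.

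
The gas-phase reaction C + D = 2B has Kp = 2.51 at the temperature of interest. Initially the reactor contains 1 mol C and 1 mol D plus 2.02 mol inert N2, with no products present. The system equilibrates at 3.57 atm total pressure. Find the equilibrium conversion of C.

Take 1 mol C as basis and let X be its fractional conversion, so ξ = X.
Mole table: n_C = 1 − X; n_D = 1 − X; n_B = 2X; n_I = 2.02 (inert).
Since Δν = 0, n_T = 4.02 throughout.
Mole fractions y_i = n_i/n_T; Kp = p_B^2 / (p_C p_D) with p_i = y_i·P.
Equating to 2.51 and solving on 0 < X < 1: X = 0.442.

X = 0.442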